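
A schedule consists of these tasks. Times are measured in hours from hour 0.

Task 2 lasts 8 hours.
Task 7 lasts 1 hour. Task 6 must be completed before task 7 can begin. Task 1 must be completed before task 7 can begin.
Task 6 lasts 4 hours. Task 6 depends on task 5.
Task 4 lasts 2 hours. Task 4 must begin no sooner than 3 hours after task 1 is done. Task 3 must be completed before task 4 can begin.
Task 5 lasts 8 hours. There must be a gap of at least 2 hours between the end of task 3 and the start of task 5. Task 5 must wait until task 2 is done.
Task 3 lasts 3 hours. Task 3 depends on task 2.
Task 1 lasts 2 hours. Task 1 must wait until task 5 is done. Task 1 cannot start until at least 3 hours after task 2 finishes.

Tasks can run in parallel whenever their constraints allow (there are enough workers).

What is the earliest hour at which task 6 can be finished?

25

Task 2 can start immediately at hour 0; it finishes at hour 8.
Task 3 cannot begin until task 2 (finishes hour 8). It runs from hour 8 to 8 + 3 = hour 11.
For task 5: task 3 (finishes hour 11, plus 2-hour gap → hour 13); task 2 (finishes hour 8). Taking the maximum gives a start of hour 13, and it finishes at 13 + 8 = hour 21.
After task 5 (finishes hour 21), task 6 can start at hour 21 and finishes at hour 25.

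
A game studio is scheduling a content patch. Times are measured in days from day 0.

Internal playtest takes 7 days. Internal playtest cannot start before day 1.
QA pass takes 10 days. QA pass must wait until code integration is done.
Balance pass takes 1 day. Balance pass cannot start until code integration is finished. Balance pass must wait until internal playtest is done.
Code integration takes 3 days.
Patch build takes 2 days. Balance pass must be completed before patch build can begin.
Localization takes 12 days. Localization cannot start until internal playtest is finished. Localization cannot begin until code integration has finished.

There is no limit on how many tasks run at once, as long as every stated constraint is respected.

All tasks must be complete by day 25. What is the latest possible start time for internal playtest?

Patch build has no dependents, so it just needs to finish by day 25. Starting by 25 − 2 = day 23 achieves that.
Balance pass feeds into patch build (must start by day 23); so balance pass must finish by day 23 and therefore start by day 22.
Localization must finish by day 25; it takes 12 days, so it must start by 25 − 12 = day 13.
For internal playtest: balance pass (must start by day 22); localization (must start by day 13). The most restrictive is day 13; with a 7-day duration, internal playtest must start by day 6.

6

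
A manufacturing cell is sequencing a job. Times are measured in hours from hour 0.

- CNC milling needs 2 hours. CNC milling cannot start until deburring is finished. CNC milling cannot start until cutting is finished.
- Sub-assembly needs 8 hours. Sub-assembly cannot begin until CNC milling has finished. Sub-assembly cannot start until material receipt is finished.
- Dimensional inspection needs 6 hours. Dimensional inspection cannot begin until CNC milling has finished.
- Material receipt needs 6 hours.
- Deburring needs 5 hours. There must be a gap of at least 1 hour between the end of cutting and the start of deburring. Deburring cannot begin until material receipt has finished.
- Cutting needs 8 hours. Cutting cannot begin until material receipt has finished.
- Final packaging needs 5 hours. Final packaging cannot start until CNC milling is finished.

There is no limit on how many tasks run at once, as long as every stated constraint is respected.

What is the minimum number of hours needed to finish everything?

30

Material receipt has no prerequisites, so it starts at hour 0 and finishes at hour 6.
After material receipt (finishes hour 6), cutting can start at hour 6 and finishes at hour 14.
Deburring needs all of cutting (finishes hour 14, plus 1-hour gap → hour 15); material receipt (finishes hour 6). That puts its earliest start at hour 15; it finishes at 15 + 5 = hour 20.
CNC milling needs all of deburring (finishes hour 20); cutting (finishes hour 14). That puts its earliest start at hour 20; it finishes at 20 + 2 = hour 22.
Final packaging cannot begin until CNC milling (finishes hour 22). It runs from hour 22 to 22 + 5 = hour 27.
Sub-assembly cannot start until CNC milling (finishes hour 22); material receipt (finishes hour 6). The controlling bound is hour 22, so sub-assembly finishes at 22 + 8 = hour 30.
Dimensional inspection cannot begin until CNC milling (finishes hour 22). It runs from hour 22 to 22 + 6 = hour 28.
All tasks are finished once the last one completes. Finish times: Material receipt at 6, Cutting at 14, Deburring at 20, CNC milling at 22, Dimensional inspection at 28, Sub-assembly at 30, Final packaging at 27. The latest is hour 30.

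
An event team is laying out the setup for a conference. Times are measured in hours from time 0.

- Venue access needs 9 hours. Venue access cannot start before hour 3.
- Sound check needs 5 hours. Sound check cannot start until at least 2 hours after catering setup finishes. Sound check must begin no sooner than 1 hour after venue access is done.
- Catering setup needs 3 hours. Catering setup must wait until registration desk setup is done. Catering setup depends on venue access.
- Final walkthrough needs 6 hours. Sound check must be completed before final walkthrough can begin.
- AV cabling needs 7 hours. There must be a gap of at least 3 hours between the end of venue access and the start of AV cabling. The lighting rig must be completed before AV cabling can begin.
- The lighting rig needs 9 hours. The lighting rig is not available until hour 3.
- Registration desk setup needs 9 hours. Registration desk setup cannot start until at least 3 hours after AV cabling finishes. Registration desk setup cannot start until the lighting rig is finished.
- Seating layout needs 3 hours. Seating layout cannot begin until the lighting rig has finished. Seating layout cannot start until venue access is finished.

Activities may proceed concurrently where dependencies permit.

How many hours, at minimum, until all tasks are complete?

50

After its own release at hour 3, the lighting rig can start at hour 3 and finishes at hour 12.
Venue access waits on its own release at hour 3, so it starts at hour 3 and finishes at 3 + 9 = hour 12.
Seating layout cannot start until the lighting rig (finishes hour 12); venue access (finishes hour 12). The controlling bound is hour 12, so seating layout finishes at 12 + 3 = hour 15.
AV cabling has to wait for venue access (finishes hour 12, plus 3-hour gap → hour 15); the lighting rig (finishes hour 12). The latest of these is hour 15, so AV cabling runs hour 15 to 15 + 7 = hour 22.
Registration desk setup has to wait for AV cabling (finishes hour 22, plus 3-hour gap → hour 25); the lighting rig (finishes hour 12). The latest of these is hour 25, so registration desk setup runs hour 25 to 25 + 9 = hour 34.
Catering setup has to wait for registration desk setup (finishes hour 34); venue access (finishes hour 12). The latest of these is hour 34, so catering setup runs hour 34 to 34 + 3 = hour 37.
Sound check needs all of catering setup (finishes hour 37, plus 2-hour gap → hour 39); venue access (finishes hour 12, plus 1-hour gap → hour 13). That puts its earliest start at hour 39; it finishes at 39 + 5 = hour 44.
Final walkthrough cannot begin until sound check (finishes hour 44). It runs from hour 44 to 44 + 6 = hour 50.
All tasks are finished once the last one completes. Finish times: Venue access at 12, The lighting rig at 12, AV cabling at 22, Seating layout at 15, Registration desk setup at 34, Catering setup at 37, Sound check at 44, Final walkthrough at 50. The latest is hour 50.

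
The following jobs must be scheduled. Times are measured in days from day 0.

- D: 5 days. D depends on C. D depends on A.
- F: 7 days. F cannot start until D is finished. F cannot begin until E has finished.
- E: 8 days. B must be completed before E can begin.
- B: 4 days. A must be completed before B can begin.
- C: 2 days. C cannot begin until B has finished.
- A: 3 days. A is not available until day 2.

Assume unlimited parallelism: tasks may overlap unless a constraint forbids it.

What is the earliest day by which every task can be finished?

A waits on its own release at day 2, so it starts at day 2 and finishes at 2 + 3 = day 5.
B cannot begin until A (finishes day 5). It runs from day 5 to 5 + 4 = day 9.
E cannot begin until B (finishes day 9). It runs from day 9 to 9 + 8 = day 17.
After B (finishes day 9), C can start at day 9 and finishes at day 11.
For D: C (finishes day 11); A (finishes day 5). Taking the maximum gives a start of day 11, and it finishes at 11 + 5 = day 16.
F has to wait for D (finishes day 16); E (finishes day 17). The latest of these is day 17, so F runs day 17 to 17 + 7 = day 24.
All tasks are finished once the last one completes. Finish times: A at 5, B at 9, C at 11, D at 16, E at 17, F at 24. The latest is day 24.

24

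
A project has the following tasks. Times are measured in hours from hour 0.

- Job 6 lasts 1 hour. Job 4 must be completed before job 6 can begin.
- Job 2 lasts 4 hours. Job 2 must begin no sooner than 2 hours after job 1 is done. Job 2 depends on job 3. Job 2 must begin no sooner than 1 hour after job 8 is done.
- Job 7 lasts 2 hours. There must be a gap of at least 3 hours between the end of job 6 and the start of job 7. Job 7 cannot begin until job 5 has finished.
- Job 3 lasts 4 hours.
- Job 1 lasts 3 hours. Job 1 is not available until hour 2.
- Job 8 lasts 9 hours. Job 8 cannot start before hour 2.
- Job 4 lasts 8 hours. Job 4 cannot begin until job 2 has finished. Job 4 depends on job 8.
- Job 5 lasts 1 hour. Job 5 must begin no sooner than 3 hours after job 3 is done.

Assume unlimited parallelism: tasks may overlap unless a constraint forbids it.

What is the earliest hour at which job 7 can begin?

28

Job 8 waits on its own release at hour 2, so it starts at hour 2 and finishes at 2 + 9 = hour 11.
Job 3 can start immediately at hour 0; it finishes at hour 4.
Job 5 cannot begin until job 3 (finishes hour 4, plus 3-hour gap → hour 7). It runs from hour 7 to 7 + 1 = hour 8.
Job 1 waits on its own release at hour 2, so it starts at hour 2 and finishes at 2 + 3 = hour 5.
Job 2 needs all of job 1 (finishes hour 5, plus 2-hour gap → hour 7); job 3 (finishes hour 4); job 8 (finishes hour 11, plus 1-hour gap → hour 12). That puts its earliest start at hour 12; it finishes at 12 + 4 = hour 16.
For job 4: job 2 (finishes hour 16); job 8 (finishes hour 11). Taking the maximum gives a start of hour 16, and it finishes at 16 + 8 = hour 24.
Job 6 waits on job 4 (finishes hour 24), so it starts at hour 24 and finishes at 24 + 1 = hour 25.
Job 7 waits on job 6 (finishes hour 25, plus 3-hour gap → hour 28); job 5 (finishes hour 8). The latest of these is hour 28, which is the earliest job 7 can start.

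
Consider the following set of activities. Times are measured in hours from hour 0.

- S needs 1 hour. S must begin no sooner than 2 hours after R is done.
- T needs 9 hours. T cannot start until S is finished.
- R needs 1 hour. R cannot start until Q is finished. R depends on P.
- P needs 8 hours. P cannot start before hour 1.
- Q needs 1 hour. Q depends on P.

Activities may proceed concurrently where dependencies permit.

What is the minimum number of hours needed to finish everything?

P cannot begin until its own release at hour 1. It runs from hour 1 to 1 + 8 = hour 9.
Q waits on P (finishes hour 9), so it starts at hour 9 and finishes at 9 + 1 = hour 10.
For R: Q (finishes hour 10); P (finishes hour 9). Taking the maximum gives a start of hour 10, and it finishes at 10 + 1 = hour 11.
S waits on R (finishes hour 11, plus 2-hour gap → hour 13), so it starts at hour 13 and finishes at 13 + 1 = hour 14.
T waits on S (finishes hour 14), so it starts at hour 14 and finishes at 14 + 9 = hour 23.
All tasks are finished once the last one completes. Finish times: P at 9, Q at 10, R at 11, S at 14, T at 23. The latest is hour 23.

23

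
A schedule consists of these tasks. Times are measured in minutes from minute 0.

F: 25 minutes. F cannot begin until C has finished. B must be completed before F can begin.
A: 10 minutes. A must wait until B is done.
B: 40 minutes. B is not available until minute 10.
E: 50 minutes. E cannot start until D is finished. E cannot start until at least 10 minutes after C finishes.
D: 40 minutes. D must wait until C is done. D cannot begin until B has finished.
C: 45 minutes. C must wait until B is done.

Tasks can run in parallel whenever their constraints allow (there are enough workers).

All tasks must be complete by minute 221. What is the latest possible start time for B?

46

To finish by minute 221, A (duration 10) must start no later than minute 211.
Nothing follows E; the deadline of minute 221 is its only limit. It must start by 221 − 50 = minute 171.
D feeds into E (must start by minute 171); so D must finish by minute 171 and therefore start by minute 131.
F must finish by minute 221; it takes 25 minutes, so it must start by 221 − 25 = minute 196.
C feeds D (must start by minute 131); E (must start by minute 171, minus 10-minute gap → minute 161); F (must start by minute 196). Taking the minimum, C must finish by minute 131 and start by 131 − 45 = minute 86.
B feeds A (must start by minute 211); C (must start by minute 86); D (must start by minute 131); F (must start by minute 196). Taking the minimum, B must finish by minute 86 and start by 86 − 40 = minute 46.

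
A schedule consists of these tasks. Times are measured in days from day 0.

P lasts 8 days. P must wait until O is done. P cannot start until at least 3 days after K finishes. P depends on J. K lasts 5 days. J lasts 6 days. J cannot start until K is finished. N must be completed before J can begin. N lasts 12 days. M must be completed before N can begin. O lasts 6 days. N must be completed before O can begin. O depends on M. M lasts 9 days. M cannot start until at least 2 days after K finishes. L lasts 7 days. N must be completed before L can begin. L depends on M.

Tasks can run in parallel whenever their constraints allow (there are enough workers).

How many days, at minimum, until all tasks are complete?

42

K can start immediately at day 0; it finishes at day 5.
M waits on K (finishes day 5, plus 2-day gap → day 7), so it starts at day 7 and finishes at 7 + 9 = day 16.
After M (finishes day 16), N can start at day 16 and finishes at day 28.
For O: N (finishes day 28); M (finishes day 16). Taking the maximum gives a start of day 28, and it finishes at 28 + 6 = day 34.
L cannot start until N (finishes day 28); M (finishes day 16). The controlling bound is day 28, so L finishes at 28 + 7 = day 35.
For J: K (finishes day 5); N (finishes day 28). Taking the maximum gives a start of day 28, and it finishes at 28 + 6 = day 34.
For P: O (finishes day 34); K (finishes day 5, plus 3-day gap → day 8); J (finishes day 34). Taking the maximum gives a start of day 34, and it finishes at 34 + 8 = day 42.
All tasks are finished once the last one completes. Finish times: J at 34, K at 5, L at 35, M at 16, N at 28, O at 34, P at 42. The latest is day 42.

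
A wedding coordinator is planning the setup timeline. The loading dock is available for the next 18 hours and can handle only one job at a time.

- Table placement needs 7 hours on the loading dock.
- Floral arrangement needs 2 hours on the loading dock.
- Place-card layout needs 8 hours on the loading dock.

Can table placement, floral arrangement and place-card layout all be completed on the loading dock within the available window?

Running back to back, the jobs need 7 + 2 + 8 = 17 hours on the loading dock.
Since 17 ≤ 18, they fit within the window.

Yes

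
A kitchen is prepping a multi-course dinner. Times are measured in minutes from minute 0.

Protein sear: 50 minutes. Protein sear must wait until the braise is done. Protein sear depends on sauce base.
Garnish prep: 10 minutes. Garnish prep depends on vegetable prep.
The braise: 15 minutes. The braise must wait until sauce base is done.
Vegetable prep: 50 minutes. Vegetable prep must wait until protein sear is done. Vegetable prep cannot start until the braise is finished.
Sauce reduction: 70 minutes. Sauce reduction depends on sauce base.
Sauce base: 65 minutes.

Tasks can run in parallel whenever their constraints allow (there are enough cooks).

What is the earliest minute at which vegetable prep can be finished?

180

Sauce base has no prerequisites, so it starts at minute 0 and finishes at minute 65.
The braise waits on sauce base (finishes minute 65), so it starts at minute 65 and finishes at 65 + 15 = minute 80.
For protein sear: the braise (finishes minute 80); sauce base (finishes minute 65). Taking the maximum gives a start of minute 80, and it finishes at 80 + 50 = minute 130.
Vegetable prep cannot start until protein sear (finishes minute 130); the braise (finishes minute 80). The controlling bound is minute 130, so vegetable prep finishes at 130 + 50 = minute 180.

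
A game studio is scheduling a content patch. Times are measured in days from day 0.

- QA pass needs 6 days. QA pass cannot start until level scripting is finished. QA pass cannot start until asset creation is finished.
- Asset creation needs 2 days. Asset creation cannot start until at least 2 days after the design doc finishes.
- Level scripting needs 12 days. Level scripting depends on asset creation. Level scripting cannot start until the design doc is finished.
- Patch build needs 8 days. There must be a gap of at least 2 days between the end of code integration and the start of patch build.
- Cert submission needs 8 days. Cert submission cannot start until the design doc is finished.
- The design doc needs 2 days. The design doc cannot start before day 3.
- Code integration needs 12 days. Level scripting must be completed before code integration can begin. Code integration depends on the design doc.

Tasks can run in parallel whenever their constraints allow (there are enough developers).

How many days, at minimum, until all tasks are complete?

43

The design doc waits on its own release at day 3, so it starts at day 3 and finishes at 3 + 2 = day 5.
Cert submission cannot begin until the design doc (finishes day 5). It runs from day 5 to 5 + 8 = day 13.
Asset creation cannot begin until the design doc (finishes day 5, plus 2-day gap → day 7). It runs from day 7 to 7 + 2 = day 9.
Level scripting has to wait for asset creation (finishes day 9); the design doc (finishes day 5). The latest of these is day 9, so level scripting runs day 9 to 9 + 12 = day 21.
QA pass has to wait for level scripting (finishes day 21); asset creation (finishes day 9). The latest of these is day 21, so QA pass runs day 21 to 21 + 6 = day 27.
Code integration has to wait for level scripting (finishes day 21); the design doc (finishes day 5). The latest of these is day 21, so code integration runs day 21 to 21 + 12 = day 33.
Patch build cannot begin until code integration (finishes day 33, plus 2-day gap → day 35). It runs from day 35 to 35 + 8 = day 43.
All tasks are finished once the last one completes. Finish times: The design doc at 5, Asset creation at 9, Level scripting at 21, Code integration at 33, QA pass at 27, Cert submission at 13, Patch build at 43. The latest is day 43.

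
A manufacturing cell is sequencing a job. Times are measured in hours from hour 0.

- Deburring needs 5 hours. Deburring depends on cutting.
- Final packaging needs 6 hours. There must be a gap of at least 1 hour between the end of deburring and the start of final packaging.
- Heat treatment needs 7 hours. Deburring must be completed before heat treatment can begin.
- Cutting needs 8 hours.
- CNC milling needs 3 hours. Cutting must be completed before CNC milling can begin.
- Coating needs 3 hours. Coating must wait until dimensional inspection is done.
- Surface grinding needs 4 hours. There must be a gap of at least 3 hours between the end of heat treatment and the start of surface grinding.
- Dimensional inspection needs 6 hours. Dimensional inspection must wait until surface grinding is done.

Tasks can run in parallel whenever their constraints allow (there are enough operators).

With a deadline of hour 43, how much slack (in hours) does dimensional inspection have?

Nothing blocks cutting, so it runs from hour 0 to hour 8.
After cutting (finishes hour 8), deburring can start at hour 8 and finishes at hour 13.
Heat treatment cannot begin until deburring (finishes hour 13). It runs from hour 13 to 13 + 7 = hour 20.
Surface grinding waits on heat treatment (finishes hour 20, plus 3-hour gap → hour 23), so it starts at hour 23 and finishes at 23 + 4 = hour 27.
After surface grinding (finishes hour 27), dimensional inspection can start at hour 27 and finishes at hour 33.

Working backward from the deadline:
Coating must finish by hour 43; it takes 3 hours, so it must start by 43 − 3 = hour 40.
Dimensional inspection must finish before coating (must start by hour 40). With a 6-hour duration, dimensional inspection must start by 40 − 6 = hour 34.
So dimensional inspection can start as early as hour 27 and as late as hour 34, giving 34 − 27 = 7 hours of slack.

7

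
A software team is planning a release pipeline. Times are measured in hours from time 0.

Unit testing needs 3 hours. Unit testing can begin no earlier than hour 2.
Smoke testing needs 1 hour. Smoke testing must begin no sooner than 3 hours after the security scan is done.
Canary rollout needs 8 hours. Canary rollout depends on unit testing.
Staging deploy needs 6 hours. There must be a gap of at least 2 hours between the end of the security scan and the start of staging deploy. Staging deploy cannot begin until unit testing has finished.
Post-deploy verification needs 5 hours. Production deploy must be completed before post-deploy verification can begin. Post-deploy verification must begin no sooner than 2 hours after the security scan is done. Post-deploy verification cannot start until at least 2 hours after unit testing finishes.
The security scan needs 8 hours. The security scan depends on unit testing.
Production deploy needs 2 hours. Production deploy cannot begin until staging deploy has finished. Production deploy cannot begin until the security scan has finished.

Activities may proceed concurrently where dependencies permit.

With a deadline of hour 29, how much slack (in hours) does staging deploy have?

1

Unit testing waits on its own release at hour 2, so it starts at hour 2 and finishes at 2 + 3 = hour 5.
After unit testing (finishes hour 5), the security scan can start at hour 5 and finishes at hour 13.
For staging deploy: the security scan (finishes hour 13, plus 2-hour gap → hour 15); unit testing (finishes hour 5). Taking the maximum gives a start of hour 15, and it finishes at 15 + 6 = hour 21.

Working backward from the deadline:
To finish by hour 29, post-deploy verification (duration 5) must start no later than hour 24.
Since post-deploy verification (must start by hour 24) depends on it, production deploy must finish by hour 24. Backing off its 2-hour duration gives a latest start of hour 22.
Since production deploy (must start by hour 22) depends on it, staging deploy must finish by hour 22. Backing off its 6-hour duration gives a latest start of hour 16.
So staging deploy can start as early as hour 15 and as late as hour 16, giving 16 − 15 = 1 hour of slack.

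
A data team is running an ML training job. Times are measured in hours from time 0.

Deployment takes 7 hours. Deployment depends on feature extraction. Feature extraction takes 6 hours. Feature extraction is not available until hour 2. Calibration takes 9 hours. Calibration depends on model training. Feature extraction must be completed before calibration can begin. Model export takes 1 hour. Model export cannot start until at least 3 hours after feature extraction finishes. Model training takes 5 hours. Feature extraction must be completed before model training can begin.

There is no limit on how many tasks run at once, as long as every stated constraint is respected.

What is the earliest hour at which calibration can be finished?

Feature extraction waits on its own release at hour 2, so it starts at hour 2 and finishes at 2 + 6 = hour 8.
After feature extraction (finishes hour 8), model training can start at hour 8 and finishes at hour 13.
For calibration: model training (finishes hour 13); feature extraction (finishes hour 8). Taking the maximum gives a start of hour 13, and it finishes at 13 + 9 = hour 22.

22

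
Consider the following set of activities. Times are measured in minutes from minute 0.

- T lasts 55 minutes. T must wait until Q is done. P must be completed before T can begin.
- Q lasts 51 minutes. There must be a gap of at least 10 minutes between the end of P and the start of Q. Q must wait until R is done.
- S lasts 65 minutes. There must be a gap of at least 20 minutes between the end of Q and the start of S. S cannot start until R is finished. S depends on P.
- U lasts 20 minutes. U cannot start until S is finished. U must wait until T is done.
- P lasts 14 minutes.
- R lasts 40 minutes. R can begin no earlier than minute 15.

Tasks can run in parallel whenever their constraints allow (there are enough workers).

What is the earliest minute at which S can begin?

126

R waits on its own release at minute 15, so it starts at minute 15 and finishes at 15 + 40 = minute 55.
Nothing blocks P, so it runs from minute 0 to minute 14.
Q cannot start until P (finishes minute 14, plus 10-minute gap → minute 24); R (finishes minute 55). The controlling bound is minute 55, so Q finishes at 55 + 51 = minute 106.
S waits on Q (finishes minute 106, plus 20-minute gap → minute 126); R (finishes minute 55); P (finishes minute 14). The latest of these is minute 126, which is the earliest S can start.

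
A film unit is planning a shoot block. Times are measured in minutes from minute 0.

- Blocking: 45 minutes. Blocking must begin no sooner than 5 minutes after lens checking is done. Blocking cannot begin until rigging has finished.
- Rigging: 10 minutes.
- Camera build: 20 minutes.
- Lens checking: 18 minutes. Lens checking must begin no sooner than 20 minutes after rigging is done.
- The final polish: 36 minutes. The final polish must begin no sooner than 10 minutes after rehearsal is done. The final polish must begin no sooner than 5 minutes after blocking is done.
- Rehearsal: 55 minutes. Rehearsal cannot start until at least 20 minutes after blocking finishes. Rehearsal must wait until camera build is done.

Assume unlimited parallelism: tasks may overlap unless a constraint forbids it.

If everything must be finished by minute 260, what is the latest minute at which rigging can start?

41

Nothing follows the final polish; the deadline of minute 260 is its only limit. It must start by 260 − 36 = minute 224.
Since the final polish (must start by minute 224, minus 10-minute gap → minute 214) depends on it, rehearsal must finish by minute 214. Backing off its 55-minute duration gives a latest start of minute 159.
Blocking has several dependents: rehearsal (must start by minute 159, minus 20-minute gap → minute 139); the final polish (must start by minute 224, minus 5-minute gap → minute 219). The earliest of those limits is minute 139, so blocking must start by 139 − 45 = minute 94.
Lens checking has to be done before blocking (must start by minute 94, minus 5-minute gap → minute 89). That means finishing by minute 89, i.e. starting by 89 − 18 = minute 71.
Rigging has several dependents: lens checking (must start by minute 71, minus 20-minute gap → minute 51); blocking (must start by minute 94). The earliest of those limits is minute 51, so rigging must start by 51 − 10 = minute 41.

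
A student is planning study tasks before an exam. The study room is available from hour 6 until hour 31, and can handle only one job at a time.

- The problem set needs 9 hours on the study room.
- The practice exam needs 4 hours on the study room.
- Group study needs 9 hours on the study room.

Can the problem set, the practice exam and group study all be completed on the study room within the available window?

The study room window is 31 − 6 = 25 hours.
Running back to back, the jobs need 9 + 4 + 9 = 22 hours on the study room.
Since 22 ≤ 25, they fit within the window.

Yes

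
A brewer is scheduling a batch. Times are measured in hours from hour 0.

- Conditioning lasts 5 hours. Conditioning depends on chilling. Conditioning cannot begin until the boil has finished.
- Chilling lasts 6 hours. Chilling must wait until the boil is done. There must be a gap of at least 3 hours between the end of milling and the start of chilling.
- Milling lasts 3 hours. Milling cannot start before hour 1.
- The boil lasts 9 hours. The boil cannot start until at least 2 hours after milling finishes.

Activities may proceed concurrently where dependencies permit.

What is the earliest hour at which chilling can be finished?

21

After its own release at hour 1, milling can start at hour 1 and finishes at hour 4.
The boil cannot begin until milling (finishes hour 4, plus 2-hour gap → hour 6). It runs from hour 6 to 6 + 9 = hour 15.
Chilling needs all of the boil (finishes hour 15); milling (finishes hour 4, plus 3-hour gap → hour 7). That puts its earliest start at hour 15; it finishes at 15 + 6 = hour 21.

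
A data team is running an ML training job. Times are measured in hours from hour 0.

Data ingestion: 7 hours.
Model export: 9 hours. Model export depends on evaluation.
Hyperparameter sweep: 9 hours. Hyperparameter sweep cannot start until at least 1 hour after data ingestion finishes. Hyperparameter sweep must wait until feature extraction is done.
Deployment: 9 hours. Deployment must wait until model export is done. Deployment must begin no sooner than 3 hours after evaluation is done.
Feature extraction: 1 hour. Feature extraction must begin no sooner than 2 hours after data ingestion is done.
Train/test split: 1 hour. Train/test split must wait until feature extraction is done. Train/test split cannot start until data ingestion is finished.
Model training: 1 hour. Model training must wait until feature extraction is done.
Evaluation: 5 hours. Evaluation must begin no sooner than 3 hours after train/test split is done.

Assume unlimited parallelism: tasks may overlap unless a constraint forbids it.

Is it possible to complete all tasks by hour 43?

Yes

Data ingestion can start immediately at hour 0; it finishes at hour 7.
After data ingestion (finishes hour 7, plus 2-hour gap → hour 9), feature extraction can start at hour 9 and finishes at hour 10.
Model training waits on feature extraction (finishes hour 10), so it starts at hour 10 and finishes at 10 + 1 = hour 11.
Hyperparameter sweep has to wait for data ingestion (finishes hour 7, plus 1-hour gap → hour 8); feature extraction (finishes hour 10). The latest of these is hour 10, so hyperparameter sweep runs hour 10 to 10 + 9 = hour 19.
For train/test split: feature extraction (finishes hour 10); data ingestion (finishes hour 7). Taking the maximum gives a start of hour 10, and it finishes at 10 + 1 = hour 11.
After train/test split (finishes hour 11, plus 3-hour gap → hour 14), evaluation can start at hour 14 and finishes at hour 19.
After evaluation (finishes hour 19), model export can start at hour 19 and finishes at hour 28.
Deployment needs all of model export (finishes hour 28); evaluation (finishes hour 19, plus 3-hour gap → hour 22). That puts its earliest start at hour 28; it finishes at 28 + 9 = hour 37.
Every task is finished by hour 37, which is no later than the deadline of 43, so the schedule is feasible.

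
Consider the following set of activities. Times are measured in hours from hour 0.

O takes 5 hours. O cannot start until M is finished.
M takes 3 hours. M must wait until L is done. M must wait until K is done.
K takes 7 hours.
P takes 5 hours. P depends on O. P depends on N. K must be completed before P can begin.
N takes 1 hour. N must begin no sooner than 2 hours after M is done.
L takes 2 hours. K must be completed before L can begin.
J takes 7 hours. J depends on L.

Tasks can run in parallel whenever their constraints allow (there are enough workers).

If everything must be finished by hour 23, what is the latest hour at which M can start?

10

To finish by hour 23, P (duration 5) must start no later than hour 18.
Since P (must start by hour 18) depends on it, N must finish by hour 18. Backing off its 1-hour duration gives a latest start of hour 17.
O has to be done before P (must start by hour 18). That means finishing by hour 18, i.e. starting by 18 − 5 = hour 13.
M has several dependents: N (must start by hour 17, minus 2-hour gap → hour 15); O (must start by hour 13). The earliest of those limits is hour 13, so M must start by 13 − 3 = hour 10.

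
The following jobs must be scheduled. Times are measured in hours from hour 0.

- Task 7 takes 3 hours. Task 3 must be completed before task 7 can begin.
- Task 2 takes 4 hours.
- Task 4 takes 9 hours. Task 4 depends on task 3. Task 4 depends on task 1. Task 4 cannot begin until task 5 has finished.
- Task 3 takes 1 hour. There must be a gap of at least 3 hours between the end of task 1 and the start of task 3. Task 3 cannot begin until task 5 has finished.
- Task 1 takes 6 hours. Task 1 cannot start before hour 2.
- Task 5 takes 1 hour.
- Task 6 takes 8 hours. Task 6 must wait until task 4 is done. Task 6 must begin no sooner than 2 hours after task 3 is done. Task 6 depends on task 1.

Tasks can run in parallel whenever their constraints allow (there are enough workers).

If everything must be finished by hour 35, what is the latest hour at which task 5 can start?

16

Task 6 has no dependents, so it just needs to finish by hour 35. Starting by 35 − 8 = hour 27 achieves that.
Task 4 must finish before task 6 (must start by hour 27). With a 9-hour duration, task 4 must start by 27 − 9 = hour 18.
Task 7 must finish by hour 35; it takes 3 hours, so it must start by 35 − 3 = hour 32.
Task 3 feeds task 4 (must start by hour 18); task 6 (must start by hour 27, minus 2-hour gap → hour 25); task 7 (must start by hour 32). Taking the minimum, task 3 must finish by hour 18 and start by 18 − 1 = hour 17.
Task 5 must finish in time for task 3 (must start by hour 17); task 4 (must start by hour 18). The tightest is hour 17, so task 5 must start by 17 − 1 = hour 16.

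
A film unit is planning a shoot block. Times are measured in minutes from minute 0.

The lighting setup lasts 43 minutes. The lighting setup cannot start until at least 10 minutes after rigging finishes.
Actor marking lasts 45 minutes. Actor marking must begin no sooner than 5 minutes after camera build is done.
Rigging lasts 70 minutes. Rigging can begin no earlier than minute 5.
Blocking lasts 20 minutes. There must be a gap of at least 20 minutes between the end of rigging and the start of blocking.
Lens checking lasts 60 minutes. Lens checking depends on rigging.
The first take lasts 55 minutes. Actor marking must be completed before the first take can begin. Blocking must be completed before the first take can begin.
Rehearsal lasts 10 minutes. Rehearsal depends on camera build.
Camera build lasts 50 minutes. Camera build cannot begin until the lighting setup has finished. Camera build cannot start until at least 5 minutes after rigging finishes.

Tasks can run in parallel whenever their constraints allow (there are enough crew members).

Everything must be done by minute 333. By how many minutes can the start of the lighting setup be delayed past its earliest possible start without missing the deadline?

After its own release at minute 5, rigging can start at minute 5 and finishes at minute 75.
The lighting setup cannot begin until rigging (finishes minute 75, plus 10-minute gap → minute 85). It runs from minute 85 to 85 + 43 = minute 128.

Working backward from the deadline:
The first take must finish by minute 333; it takes 55 minutes, so it must start by 333 − 55 = minute 278.
Actor marking must finish before the first take (must start by minute 278). With a 45-minute duration, actor marking must start by 278 − 45 = minute 233.
To finish by minute 333, rehearsal (duration 10) must start no later than minute 323.
Camera build has several dependents: actor marking (must start by minute 233, minus 5-minute gap → minute 228); rehearsal (must start by minute 323). The earliest of those limits is minute 228, so camera build must start by 228 − 50 = minute 178.
The lighting setup must finish before camera build (must start by minute 178). With a 43-minute duration, the lighting setup must start by 178 − 43 = minute 135.
So the lighting setup can start as early as minute 85 and as late as minute 135, giving 135 − 85 = 50 minutes of slack.

50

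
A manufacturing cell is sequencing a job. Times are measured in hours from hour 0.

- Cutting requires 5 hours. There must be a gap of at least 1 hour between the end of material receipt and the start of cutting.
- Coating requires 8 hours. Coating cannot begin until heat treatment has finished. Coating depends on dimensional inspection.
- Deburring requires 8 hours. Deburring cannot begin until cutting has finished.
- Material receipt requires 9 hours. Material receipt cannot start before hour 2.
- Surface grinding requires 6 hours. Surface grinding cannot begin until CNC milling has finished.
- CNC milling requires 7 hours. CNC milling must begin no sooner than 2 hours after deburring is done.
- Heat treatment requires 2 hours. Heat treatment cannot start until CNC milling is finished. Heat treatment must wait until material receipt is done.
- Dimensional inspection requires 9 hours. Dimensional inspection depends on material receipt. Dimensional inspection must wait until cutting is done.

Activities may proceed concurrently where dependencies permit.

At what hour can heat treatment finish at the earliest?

Material receipt waits on its own release at hour 2, so it starts at hour 2 and finishes at 2 + 9 = hour 11.
Cutting cannot begin until material receipt (finishes hour 11, plus 1-hour gap → hour 12). It runs from hour 12 to 12 + 5 = hour 17.
Deburring waits on cutting (finishes hour 17), so it starts at hour 17 and finishes at 17 + 8 = hour 25.
After deburring (finishes hour 25, plus 2-hour gap → hour 27), CNC milling can start at hour 27 and finishes at hour 34.
For heat treatment: CNC milling (finishes hour 34); material receipt (finishes hour 11). Taking the maximum gives a start of hour 34, and it finishes at 34 + 2 = hour 36.

36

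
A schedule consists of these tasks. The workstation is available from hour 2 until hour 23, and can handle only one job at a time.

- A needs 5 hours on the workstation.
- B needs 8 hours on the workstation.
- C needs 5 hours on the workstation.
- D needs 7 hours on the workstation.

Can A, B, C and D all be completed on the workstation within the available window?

No

The workstation window is 23 − 2 = 21 hours.
Running back to back, the jobs need 5 + 8 + 5 + 7 = 25 hours on the workstation.
Since 25 > 21, they cannot all fit.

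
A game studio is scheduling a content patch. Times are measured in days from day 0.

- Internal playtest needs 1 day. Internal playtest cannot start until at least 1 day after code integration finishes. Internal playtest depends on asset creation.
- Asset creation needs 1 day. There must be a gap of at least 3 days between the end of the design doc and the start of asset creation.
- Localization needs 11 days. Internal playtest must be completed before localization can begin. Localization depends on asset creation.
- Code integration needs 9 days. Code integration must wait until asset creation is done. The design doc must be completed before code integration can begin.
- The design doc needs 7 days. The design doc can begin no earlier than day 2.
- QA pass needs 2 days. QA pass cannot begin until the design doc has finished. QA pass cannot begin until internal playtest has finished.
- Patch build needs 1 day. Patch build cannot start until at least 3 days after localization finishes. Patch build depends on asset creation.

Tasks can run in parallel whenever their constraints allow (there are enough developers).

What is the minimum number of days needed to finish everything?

The design doc waits on its own release at day 2, so it starts at day 2 and finishes at 2 + 7 = day 9.
Asset creation waits on the design doc (finishes day 9, plus 3-day gap → day 12), so it starts at day 12 and finishes at 12 + 1 = day 13.
Code integration needs all of asset creation (finishes day 13); the design doc (finishes day 9). That puts its earliest start at day 13; it finishes at 13 + 9 = day 22.
Internal playtest cannot start until code integration (finishes day 22, plus 1-day gap → day 23); asset creation (finishes day 13). The controlling bound is day 23, so internal playtest finishes at 23 + 1 = day 24.
QA pass cannot start until the design doc (finishes day 9); internal playtest (finishes day 24). The controlling bound is day 24, so QA pass finishes at 24 + 2 = day 26.
Localization cannot start until internal playtest (finishes day 24); asset creation (finishes day 13). The controlling bound is day 24, so localization finishes at 24 + 11 = day 35.
Patch build cannot start until localization (finishes day 35, plus 3-day gap → day 38); asset creation (finishes day 13). The controlling bound is day 38, so patch build finishes at 38 + 1 = day 39.
All tasks are finished once the last one completes. Finish times: The design doc at 9, Asset creation at 13, Code integration at 22, Internal playtest at 24, Localization at 35, QA pass at 26, Patch build at 39. The latest is day 39.

39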